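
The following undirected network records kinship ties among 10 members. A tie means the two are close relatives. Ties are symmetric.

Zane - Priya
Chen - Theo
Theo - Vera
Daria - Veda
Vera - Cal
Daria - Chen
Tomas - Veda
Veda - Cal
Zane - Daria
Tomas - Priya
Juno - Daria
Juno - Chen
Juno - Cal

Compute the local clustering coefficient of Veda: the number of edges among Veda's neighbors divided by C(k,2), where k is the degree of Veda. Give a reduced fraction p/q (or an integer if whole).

0

Veda's neighbors: Cal, Daria, and Tomas (k = 3).
Possible neighbor pairs: C(3,2) = 3. Edges among them: none → e = 0.
Clustering(Veda) = 0/3 = 0.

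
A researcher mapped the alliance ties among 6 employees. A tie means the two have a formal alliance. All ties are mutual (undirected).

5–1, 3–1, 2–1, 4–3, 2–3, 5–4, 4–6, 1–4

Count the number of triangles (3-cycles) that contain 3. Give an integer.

2

3's neighbors: 1, 2, and 4.
Neighbor pairs that are themselves tied: 3–1–2; 3–1–4. Each forms one triangle with 3, for 2 in total.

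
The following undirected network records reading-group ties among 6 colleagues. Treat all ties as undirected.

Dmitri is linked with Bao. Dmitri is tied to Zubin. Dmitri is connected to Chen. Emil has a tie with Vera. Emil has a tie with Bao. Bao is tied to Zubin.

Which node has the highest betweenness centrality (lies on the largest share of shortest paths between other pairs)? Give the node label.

Unnormalized betweenness of each node: Bao:6, Chen:0, Dmitri:4, Emil:4, Vera:0, Zubin:0.
Bao has the largest value, 6, making it the main broker — the node through which the most shortest paths run.

Bao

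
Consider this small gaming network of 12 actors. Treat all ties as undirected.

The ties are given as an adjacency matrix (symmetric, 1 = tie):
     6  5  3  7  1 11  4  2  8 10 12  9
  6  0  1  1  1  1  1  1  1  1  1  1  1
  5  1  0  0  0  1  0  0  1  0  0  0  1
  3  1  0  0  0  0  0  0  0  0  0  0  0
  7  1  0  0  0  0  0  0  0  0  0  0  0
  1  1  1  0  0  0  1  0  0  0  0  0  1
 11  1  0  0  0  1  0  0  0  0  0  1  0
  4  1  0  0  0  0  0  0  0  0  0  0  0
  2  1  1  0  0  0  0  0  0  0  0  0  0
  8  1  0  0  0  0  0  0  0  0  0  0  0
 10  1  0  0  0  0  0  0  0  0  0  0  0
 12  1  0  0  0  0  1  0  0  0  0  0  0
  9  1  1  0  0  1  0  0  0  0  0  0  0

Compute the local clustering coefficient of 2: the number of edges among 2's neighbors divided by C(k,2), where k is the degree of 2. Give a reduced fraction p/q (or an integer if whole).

2's neighbors: 5 and 6 (k = 2).
Possible neighbor pairs: C(2,2) = 1. Edges among them: 5–6 → e = 1.
Clustering(2) = 1/1.

1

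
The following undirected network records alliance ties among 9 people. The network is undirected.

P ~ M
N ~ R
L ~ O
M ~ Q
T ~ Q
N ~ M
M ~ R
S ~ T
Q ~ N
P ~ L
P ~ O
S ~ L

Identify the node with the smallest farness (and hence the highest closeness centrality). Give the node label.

Farness (sum of distances to all others) for each node — L:16, M:13, N:16, O:18, P:14, Q:15, R:19, S:18, T:17.
The smallest farness is 13, for M, so M has the highest closeness.

M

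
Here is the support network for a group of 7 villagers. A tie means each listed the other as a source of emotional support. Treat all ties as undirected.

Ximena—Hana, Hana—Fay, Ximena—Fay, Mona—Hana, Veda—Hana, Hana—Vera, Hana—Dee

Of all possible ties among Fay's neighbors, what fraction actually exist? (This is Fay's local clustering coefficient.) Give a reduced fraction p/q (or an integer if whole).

Fay's neighbors: Hana and Ximena (k = 2).
Possible neighbor pairs: C(2,2) = 1. Edges among them: Hana–Ximena → e = 1.
Clustering(Fay) = 1/1.

1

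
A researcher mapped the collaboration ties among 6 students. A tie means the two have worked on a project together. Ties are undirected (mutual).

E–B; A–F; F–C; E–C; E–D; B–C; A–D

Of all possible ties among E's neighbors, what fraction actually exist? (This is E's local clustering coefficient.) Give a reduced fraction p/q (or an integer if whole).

1/3

E's neighbors: B, C, and D (k = 3).
Possible neighbor pairs: C(3,2) = 3. Edges among them: B–C → e = 1.
Clustering(E) = 1/3.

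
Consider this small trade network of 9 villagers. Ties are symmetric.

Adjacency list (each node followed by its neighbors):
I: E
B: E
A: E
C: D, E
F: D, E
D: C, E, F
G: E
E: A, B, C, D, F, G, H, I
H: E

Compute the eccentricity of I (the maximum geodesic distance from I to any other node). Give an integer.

2

Distances from I: A:2, B:2, C:2, D:2, E:1, F:2, G:2, H:2.
The largest is 2 (to C, H, G, D, F, B, and A), so the eccentricity of I is 2.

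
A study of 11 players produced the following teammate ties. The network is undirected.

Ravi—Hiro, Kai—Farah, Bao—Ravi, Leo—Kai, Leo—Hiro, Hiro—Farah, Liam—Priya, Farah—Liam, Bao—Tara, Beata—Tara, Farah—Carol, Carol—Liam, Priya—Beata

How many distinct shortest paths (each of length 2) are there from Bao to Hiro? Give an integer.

1

The shortest distance is 2, and the only length-2 path is Bao–Ravi–Hiro. So there is exactly 1 shortest path.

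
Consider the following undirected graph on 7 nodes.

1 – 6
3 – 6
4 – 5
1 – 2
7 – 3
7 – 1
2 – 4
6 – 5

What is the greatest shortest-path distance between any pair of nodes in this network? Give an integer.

3

Eccentricity of each node (its greatest distance to any other): 1:2, 2:3, 3:3, 4:3, 5:3, 6:2, 7:3.
The maximum eccentricity is 3, realized for instance by the pair 4–3 via 4 – 5 – 6 – 3. So the diameter is 3.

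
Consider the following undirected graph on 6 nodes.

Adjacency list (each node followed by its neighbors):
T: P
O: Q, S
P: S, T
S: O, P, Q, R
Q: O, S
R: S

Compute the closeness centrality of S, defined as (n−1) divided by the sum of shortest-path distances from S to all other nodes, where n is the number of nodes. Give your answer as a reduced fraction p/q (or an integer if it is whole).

Distances from S: O:1, P:1, Q:1, R:1, T:2. Sum = 6.
n = 6, so closeness = 5/6.

5/6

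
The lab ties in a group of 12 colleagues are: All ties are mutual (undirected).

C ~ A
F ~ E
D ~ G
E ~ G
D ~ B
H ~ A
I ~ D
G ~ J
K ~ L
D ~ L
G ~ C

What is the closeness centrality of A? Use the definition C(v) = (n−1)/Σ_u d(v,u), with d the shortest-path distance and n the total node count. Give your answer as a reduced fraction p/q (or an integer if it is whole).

11/34

Distances from A: B:4, C:1, D:3, E:3, F:4, G:2, H:1, I:4, J:3, K:5, L:4. Sum = 34.
n = 12, so closeness = 11/34.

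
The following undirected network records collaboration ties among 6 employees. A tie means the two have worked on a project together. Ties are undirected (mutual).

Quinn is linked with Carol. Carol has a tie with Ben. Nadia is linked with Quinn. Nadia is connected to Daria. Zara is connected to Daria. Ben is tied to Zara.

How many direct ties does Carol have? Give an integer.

2

Carol is directly tied to Ben and Quinn. That is 2 neighbors, so the degree of Carol is 2.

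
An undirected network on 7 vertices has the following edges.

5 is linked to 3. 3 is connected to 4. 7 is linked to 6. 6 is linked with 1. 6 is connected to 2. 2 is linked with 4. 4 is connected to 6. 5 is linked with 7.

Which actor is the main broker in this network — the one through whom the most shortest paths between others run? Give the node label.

Unnormalized betweenness of each node: 1:0, 2:0, 3:3/2, 4:7/2, 5:1, 6:15/2, 7:5/2.
6 has the largest value, 15/2, making it the main broker — the node through which the most shortest paths run.

6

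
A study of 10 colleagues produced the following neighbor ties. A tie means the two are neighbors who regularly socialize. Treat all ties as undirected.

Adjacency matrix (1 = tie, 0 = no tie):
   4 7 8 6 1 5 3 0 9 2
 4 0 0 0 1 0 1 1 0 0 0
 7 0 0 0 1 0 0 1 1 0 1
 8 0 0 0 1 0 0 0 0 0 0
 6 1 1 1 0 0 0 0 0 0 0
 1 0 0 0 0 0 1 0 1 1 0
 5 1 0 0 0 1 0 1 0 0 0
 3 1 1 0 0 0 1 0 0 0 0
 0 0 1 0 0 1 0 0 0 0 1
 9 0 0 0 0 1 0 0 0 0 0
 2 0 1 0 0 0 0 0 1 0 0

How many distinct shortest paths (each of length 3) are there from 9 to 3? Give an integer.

The shortest distance is 3, and the only length-3 path is 9–1–5–3. So there is exactly 1 shortest path.

1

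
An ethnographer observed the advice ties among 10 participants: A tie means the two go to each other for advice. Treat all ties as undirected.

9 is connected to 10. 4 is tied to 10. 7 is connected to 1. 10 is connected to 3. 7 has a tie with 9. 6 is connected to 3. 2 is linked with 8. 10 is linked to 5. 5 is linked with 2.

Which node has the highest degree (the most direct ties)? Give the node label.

10

Degrees — 1:1, 2:2, 3:2, 4:1, 5:2, 6:1, 7:2, 8:1, 9:2, 10:4.
The maximum is 4, attained only by 10.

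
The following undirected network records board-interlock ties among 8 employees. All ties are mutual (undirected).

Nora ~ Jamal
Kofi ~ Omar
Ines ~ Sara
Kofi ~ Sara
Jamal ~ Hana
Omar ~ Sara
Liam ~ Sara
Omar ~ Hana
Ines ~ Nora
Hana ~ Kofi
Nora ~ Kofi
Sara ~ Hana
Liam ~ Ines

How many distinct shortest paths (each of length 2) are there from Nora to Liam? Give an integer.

The shortest distance is 2, and the only length-2 path is Nora–Ines–Liam. So there is exactly 1 shortest path.

1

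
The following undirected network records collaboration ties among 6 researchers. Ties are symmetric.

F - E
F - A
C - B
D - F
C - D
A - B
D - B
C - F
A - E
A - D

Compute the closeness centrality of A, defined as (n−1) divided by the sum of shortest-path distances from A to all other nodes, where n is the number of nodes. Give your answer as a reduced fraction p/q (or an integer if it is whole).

5/6

Distances from A: B:1, C:2, D:1, E:1, F:1. Sum = 6.
n = 6, so closeness = 5/6.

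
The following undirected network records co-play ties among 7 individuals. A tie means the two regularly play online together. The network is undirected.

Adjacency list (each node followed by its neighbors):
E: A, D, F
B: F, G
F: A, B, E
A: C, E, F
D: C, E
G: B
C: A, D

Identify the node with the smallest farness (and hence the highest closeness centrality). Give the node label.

F

Farness (sum of distances to all others) for each node — A:10, B:12, C:13, D:13, E:10, F:9, G:17.
The smallest farness is 9, for F, so F has the highest closeness.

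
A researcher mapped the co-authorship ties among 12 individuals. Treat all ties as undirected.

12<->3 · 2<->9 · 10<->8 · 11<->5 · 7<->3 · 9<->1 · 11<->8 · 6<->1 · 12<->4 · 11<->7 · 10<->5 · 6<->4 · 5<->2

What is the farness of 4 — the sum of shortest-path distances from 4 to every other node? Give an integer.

Distances from 4: 1:2, 2:4, 3:2, 5:5, 6:1, 7:3, 8:5, 9:3, 10:6, 11:4, 12:1.
Sum = 2 + 4 + 2 + 5 + 1 + 3 + 5 + 3 + 6 + 4 + 1 = 36.

36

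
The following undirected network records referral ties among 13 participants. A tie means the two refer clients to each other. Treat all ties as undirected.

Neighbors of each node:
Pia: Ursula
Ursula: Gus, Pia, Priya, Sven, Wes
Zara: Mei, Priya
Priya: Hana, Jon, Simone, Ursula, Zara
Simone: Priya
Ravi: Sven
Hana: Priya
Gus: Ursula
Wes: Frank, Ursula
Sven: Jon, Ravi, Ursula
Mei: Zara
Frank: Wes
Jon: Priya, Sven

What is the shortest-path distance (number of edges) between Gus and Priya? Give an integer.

2

One shortest route is Gus – Ursula – Priya, which uses 2 edges, and Gus and Priya are not directly tied, so nothing shorter exists. So d(Gus,Priya) = 2.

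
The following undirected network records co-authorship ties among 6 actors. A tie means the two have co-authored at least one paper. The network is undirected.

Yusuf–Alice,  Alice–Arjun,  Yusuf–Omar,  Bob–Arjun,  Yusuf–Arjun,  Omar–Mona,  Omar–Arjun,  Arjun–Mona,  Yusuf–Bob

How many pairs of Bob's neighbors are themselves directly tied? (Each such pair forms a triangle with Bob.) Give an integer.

1

Bob's neighbors: Arjun and Yusuf.
Neighbor pairs that are themselves tied: Bob–Arjun–Yusuf. Each forms one triangle with Bob, for 1 in total.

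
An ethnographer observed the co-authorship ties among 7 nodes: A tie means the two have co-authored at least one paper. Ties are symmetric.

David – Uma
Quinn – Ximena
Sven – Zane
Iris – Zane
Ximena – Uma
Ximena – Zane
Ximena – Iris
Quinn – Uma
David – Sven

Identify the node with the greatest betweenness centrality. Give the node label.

Unnormalized betweenness of each node: David:3/2, Iris:0, Quinn:0, Sven:3/2, Uma:3, Ximena:5, Zane:3.
Ximena has the largest value, 5, making it the main broker — the node through which the most shortest paths run.

Ximena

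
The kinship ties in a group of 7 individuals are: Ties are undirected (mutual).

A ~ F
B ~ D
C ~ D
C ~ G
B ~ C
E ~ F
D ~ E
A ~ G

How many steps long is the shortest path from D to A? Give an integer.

3

One shortest route is D – E – F – A, which uses 3 edges, and at distance 2 from D we only reach {F, G}, which does not include A. So d(D,A) = 3.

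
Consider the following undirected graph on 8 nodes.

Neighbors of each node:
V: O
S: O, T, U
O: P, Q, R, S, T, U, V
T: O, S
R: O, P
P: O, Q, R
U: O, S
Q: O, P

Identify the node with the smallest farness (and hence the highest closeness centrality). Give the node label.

Farness (sum of distances to all others) for each node — O:7, P:11, Q:12, R:12, S:11, T:12, U:12, V:13.
The smallest farness is 7, for O, so O has the highest closeness.

O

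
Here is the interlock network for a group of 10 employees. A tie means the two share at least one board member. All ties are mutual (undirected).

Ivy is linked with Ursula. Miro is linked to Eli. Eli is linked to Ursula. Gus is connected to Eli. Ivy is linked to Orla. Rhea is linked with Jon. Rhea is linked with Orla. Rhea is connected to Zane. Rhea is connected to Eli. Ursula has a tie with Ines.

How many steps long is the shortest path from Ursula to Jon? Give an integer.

One shortest route is Ursula – Eli – Rhea – Jon, which uses 3 edges, and at distance 2 from Ursula we only reach {Gus, Miro, Orla, Rhea}, which does not include Jon. So d(Ursula,Jon) = 3.

3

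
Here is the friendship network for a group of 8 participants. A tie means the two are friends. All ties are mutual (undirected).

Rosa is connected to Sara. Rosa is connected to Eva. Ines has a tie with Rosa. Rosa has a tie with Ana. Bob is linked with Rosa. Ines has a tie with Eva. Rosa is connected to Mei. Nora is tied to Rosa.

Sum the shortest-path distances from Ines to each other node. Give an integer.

12

Distances from Ines: Ana:2, Bob:2, Eva:1, Mei:2, Nora:2, Rosa:1, Sara:2.
Sum = 2 + 2 + 1 + 2 + 2 + 1 + 2 = 12.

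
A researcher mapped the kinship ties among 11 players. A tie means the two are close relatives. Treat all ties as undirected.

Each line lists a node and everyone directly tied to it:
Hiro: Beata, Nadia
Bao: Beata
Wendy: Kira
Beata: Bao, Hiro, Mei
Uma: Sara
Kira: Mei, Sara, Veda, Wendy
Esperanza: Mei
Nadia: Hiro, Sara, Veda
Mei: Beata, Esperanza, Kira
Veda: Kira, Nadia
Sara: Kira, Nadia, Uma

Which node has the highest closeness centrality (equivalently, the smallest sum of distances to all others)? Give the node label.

Farness (sum of distances to all others) for each node — Bao:31, Beata:22, Esperanza:28, Hiro:23, Kira:18, Mei:19, Nadia:22, Sara:21, Uma:30, Veda:23, Wendy:27.
The smallest farness is 18, for Kira, so Kira has the highest closeness.

Kira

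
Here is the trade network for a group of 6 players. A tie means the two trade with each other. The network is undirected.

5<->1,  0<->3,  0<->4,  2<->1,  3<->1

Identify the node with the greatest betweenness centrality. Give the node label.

Unnormalized betweenness of each node: 0:4, 1:7, 2:0, 3:6, 4:0, 5:0.
1 has the largest value, 7, making it the main broker — the node through which the most shortest paths run.

1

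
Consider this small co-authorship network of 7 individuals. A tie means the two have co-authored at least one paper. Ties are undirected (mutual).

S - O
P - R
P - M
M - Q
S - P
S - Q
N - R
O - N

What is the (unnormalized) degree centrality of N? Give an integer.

2

N is directly tied to O and R. That is 2 neighbors, so the degree of N is 2.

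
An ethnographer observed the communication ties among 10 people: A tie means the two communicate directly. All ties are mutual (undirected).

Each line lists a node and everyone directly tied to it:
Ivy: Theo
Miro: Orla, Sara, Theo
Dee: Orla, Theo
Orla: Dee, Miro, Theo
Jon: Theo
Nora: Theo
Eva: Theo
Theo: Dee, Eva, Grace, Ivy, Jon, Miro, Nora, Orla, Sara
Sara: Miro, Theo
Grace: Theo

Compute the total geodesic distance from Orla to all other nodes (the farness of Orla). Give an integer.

Distances from Orla: Dee:1, Eva:2, Grace:2, Ivy:2, Jon:2, Miro:1, Nora:2, Sara:2, Theo:1.
Sum = 1 + 2 + 2 + 2 + 2 + 1 + 2 + 2 + 1 = 15.

15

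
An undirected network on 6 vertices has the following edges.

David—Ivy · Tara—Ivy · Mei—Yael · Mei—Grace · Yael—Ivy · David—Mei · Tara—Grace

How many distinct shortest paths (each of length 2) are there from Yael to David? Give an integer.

The shortest distance is 2. The length-2 paths are: Yael–Mei–David; Yael–Ivy–David.
That gives 2 distinct shortest paths.

2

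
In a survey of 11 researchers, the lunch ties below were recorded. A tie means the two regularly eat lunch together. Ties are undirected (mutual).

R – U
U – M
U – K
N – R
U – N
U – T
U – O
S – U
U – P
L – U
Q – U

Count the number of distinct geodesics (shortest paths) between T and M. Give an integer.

The shortest distance is 2, and the only length-2 path is T–U–M. So there is exactly 1 shortest path.

1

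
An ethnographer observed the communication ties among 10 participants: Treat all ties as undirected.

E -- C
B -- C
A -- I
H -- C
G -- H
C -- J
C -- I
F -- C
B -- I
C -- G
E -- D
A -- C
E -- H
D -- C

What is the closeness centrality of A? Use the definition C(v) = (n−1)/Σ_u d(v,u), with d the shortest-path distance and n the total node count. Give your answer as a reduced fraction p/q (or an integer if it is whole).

9/16

Distances from A: B:2, C:1, D:2, E:2, F:2, G:2, H:2, I:1, J:2. Sum = 16.
n = 10, so closeness = 9/16.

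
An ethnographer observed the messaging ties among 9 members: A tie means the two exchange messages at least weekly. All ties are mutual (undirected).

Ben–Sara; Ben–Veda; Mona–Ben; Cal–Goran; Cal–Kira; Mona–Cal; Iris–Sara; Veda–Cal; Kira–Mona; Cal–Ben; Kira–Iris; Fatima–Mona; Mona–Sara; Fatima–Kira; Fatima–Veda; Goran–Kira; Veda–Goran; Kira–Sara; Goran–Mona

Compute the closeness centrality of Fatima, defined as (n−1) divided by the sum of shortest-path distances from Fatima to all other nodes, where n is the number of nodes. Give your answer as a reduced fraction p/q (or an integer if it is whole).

8/13

Distances from Fatima: Ben:2, Cal:2, Goran:2, Iris:2, Kira:1, Mona:1, Sara:2, Veda:1. Sum = 13.
n = 9, so closeness = 8/13.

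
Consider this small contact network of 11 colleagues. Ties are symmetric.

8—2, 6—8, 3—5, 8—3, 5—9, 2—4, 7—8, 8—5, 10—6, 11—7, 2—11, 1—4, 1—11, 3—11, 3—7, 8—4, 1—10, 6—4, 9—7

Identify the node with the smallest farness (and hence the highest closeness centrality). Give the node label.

Farness (sum of distances to all others) for each node — 1:19, 2:19, 3:17, 4:17, 5:19, 6:19, 7:17, 8:14, 9:24, 10:24, 11:17.
The smallest farness is 14, for 8, so 8 has the highest closeness.

8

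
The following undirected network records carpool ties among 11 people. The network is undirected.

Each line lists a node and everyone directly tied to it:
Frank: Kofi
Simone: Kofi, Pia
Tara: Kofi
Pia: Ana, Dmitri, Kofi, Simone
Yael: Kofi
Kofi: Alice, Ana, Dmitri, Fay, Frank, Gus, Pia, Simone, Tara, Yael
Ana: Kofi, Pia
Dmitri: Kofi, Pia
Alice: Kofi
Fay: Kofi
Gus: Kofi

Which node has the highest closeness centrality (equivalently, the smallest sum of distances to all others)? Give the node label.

Farness (sum of distances to all others) for each node — Alice:19, Ana:18, Dmitri:18, Fay:19, Frank:19, Gus:19, Kofi:10, Pia:16, Simone:18, Tara:19, Yael:19.
The smallest farness is 10, for Kofi, so Kofi has the highest closeness.

Kofi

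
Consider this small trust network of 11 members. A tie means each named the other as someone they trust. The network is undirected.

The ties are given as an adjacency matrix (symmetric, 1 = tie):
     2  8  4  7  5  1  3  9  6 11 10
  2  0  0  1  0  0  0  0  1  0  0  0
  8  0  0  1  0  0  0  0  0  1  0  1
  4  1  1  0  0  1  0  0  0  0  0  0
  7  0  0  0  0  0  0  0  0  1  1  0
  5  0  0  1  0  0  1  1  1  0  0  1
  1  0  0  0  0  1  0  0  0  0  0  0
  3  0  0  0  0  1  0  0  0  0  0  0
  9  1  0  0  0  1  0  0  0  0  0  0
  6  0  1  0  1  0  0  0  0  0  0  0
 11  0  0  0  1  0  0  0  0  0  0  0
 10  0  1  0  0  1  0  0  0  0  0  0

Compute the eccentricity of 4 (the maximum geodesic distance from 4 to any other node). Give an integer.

4

Distances from 4: 1:2, 2:1, 3:2, 5:1, 6:2, 7:3, 8:1, 9:2, 10:2, 11:4.
The largest is 4 (to 11), so the eccentricity of 4 is 4.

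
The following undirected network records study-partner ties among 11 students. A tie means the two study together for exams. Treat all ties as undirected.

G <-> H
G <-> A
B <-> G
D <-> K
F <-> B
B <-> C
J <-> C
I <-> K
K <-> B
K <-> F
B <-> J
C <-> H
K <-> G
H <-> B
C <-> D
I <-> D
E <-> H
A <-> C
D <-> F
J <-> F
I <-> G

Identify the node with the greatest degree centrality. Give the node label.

Degrees — A:2, B:6, C:5, D:4, E:1, F:4, G:5, H:4, I:3, J:3, K:5.
The maximum is 6, attained only by B.

B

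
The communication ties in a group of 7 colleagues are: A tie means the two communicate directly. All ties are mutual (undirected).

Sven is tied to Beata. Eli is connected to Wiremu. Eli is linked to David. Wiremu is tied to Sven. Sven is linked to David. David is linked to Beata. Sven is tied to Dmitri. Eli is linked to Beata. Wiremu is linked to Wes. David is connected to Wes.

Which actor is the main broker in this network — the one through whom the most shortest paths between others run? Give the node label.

Unnormalized betweenness of each node: Beata:2/3, David:19/6, Dmitri:0, Eli:5/6, Sven:35/6, Wes:1/3, Wiremu:13/6.
Sven has the largest value, 35/6, making it the main broker — the node through which the most shortest paths run.

Sven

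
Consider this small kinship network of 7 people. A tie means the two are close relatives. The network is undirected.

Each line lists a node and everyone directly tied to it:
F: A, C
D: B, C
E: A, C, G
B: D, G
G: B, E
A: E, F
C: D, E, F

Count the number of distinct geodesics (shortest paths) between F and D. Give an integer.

The shortest distance is 2, and the only length-2 path is F–C–D. So there is exactly 1 shortest path.

1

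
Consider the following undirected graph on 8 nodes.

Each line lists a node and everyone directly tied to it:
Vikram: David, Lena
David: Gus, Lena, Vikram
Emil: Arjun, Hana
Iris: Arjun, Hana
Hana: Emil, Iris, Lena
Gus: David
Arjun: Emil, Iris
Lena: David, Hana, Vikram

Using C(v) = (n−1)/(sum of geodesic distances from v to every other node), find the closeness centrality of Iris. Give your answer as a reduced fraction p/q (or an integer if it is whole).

7/16

Distances from Iris: Arjun:1, David:3, Emil:2, Gus:4, Hana:1, Lena:2, Vikram:3. Sum = 16.
n = 8, so closeness = 7/16.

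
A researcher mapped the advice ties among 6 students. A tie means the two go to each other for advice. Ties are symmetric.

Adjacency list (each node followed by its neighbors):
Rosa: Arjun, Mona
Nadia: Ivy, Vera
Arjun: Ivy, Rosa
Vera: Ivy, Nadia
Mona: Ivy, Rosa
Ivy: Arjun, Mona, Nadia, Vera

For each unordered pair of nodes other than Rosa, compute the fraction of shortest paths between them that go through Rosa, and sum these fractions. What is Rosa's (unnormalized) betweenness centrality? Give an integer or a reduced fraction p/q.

Pairs whose geodesics pass through Rosa — Mona–Arjun: 1/2.
All other pairs contribute 0.
Summing the contributions gives betweenness(Rosa) = 1/2.

1/2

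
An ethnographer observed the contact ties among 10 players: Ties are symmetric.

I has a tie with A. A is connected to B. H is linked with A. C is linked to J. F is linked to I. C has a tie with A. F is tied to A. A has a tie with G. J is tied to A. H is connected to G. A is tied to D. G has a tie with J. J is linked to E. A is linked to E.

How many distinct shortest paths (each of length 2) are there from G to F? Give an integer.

1

The shortest distance is 2, and the only length-2 path is G–A–F. So there is exactly 1 shortest path.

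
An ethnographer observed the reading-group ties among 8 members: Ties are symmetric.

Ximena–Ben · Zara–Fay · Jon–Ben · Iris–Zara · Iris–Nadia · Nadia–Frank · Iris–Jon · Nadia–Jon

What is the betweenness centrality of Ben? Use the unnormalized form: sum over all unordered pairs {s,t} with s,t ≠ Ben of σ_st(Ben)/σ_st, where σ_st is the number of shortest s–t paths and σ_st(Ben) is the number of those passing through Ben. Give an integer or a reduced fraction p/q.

6

Pairs whose geodesics pass through Ben — Iris–Ximena: 1; Nadia–Ximena: 1; Fay–Ximena: 1; Jon–Ximena: 1; Frank–Ximena: 1; Zara–Ximena: 1.
All other pairs contribute 0.
Summing the contributions gives betweenness(Ben) = 6.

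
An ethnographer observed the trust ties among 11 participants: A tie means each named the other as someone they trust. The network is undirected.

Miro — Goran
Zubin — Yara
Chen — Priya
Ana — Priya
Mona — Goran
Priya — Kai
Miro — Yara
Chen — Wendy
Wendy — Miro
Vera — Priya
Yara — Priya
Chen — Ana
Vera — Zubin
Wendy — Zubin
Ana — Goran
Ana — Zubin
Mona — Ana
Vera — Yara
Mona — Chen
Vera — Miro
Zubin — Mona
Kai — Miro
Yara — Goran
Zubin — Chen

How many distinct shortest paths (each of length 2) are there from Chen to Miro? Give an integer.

The shortest distance is 2, and the only length-2 path is Chen–Wendy–Miro. So there is exactly 1 shortest path.

1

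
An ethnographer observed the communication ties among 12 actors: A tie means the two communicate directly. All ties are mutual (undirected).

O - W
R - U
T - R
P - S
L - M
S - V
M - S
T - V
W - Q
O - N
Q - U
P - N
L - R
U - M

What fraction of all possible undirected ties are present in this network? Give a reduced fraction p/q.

7/33

There are 14 edges and 12 nodes, so the maximum possible is C(12,2) = 66.
Density = 14/66 = 7/33.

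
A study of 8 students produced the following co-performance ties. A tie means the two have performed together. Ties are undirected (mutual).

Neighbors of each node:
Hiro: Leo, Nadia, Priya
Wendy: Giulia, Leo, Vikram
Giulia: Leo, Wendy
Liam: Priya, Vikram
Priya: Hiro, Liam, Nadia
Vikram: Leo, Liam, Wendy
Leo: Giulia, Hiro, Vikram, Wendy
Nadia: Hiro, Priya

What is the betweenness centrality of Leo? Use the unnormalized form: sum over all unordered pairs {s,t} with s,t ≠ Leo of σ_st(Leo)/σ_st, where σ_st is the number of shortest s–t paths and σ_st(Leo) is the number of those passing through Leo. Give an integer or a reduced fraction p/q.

8

Pairs whose geodesics pass through Leo — Vikram–Giulia: 1/2; Vikram–Hiro: 1; Vikram–Nadia: 1/2; Wendy–Hiro: 1; Wendy–Nadia: 1; Wendy–Priya: 1/2; Giulia–Hiro: 1; Giulia–Nadia: 1; Giulia–Priya: 1; Giulia–Liam: 1/2.
All other pairs contribute 0.
Summing the contributions gives betweenness(Leo) = 8.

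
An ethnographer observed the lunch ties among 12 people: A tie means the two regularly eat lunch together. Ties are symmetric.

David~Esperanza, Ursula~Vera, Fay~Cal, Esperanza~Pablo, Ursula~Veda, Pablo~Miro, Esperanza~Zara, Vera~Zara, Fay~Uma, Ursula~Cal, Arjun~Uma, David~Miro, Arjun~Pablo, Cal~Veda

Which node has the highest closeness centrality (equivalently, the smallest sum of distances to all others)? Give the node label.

Farness (sum of distances to all others) for each node — Arjun:29, Cal:31, David:35, Esperanza:27, Fay:31, Miro:36, Pablo:28, Uma:30, Ursula:30, Veda:36, Vera:29, Zara:28.
The smallest farness is 27, for Esperanza, so Esperanza has the highest closeness.

Esperanza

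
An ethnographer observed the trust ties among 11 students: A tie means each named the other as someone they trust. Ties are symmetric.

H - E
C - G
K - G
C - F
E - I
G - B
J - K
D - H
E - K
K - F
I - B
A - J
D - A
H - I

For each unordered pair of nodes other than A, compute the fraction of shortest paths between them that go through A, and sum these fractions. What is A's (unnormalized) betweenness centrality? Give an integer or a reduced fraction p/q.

Pairs whose geodesics pass through A — G–D: 1/3; C–D: 2/5; F–D: 1/2; K–D: 1/2; J–D: 1; J–H: 1/2.
All other pairs contribute 0.
Summing the contributions gives betweenness(A) = 97/30.

97/30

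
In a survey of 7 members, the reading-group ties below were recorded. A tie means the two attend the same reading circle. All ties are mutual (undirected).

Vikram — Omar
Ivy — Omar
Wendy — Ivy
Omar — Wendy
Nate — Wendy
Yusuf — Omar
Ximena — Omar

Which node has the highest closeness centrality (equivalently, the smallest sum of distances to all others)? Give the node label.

Omar

Farness (sum of distances to all others) for each node — Ivy:10, Nate:14, Omar:7, Vikram:12, Wendy:9, Ximena:12, Yusuf:12.
The smallest farness is 7, for Omar, so Omar has the highest closeness.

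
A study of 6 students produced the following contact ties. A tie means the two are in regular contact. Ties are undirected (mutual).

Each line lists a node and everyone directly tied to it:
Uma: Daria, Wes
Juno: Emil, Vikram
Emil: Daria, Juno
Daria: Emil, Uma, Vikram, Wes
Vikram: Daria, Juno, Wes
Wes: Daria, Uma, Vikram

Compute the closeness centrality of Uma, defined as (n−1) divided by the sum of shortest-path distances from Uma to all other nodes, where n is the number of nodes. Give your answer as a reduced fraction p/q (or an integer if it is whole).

5/9

Distances from Uma: Daria:1, Emil:2, Juno:3, Vikram:2, Wes:1. Sum = 9.
n = 6, so closeness = 5/9.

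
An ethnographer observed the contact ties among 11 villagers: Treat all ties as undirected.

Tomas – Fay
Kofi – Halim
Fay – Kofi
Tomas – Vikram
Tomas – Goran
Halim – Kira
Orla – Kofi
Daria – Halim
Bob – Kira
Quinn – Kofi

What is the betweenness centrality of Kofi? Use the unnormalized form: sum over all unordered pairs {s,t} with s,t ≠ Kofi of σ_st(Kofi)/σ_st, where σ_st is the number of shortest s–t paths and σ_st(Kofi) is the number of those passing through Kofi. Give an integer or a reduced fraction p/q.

33

Pairs whose geodesics pass through Kofi — Orla–Goran: 1; Orla–Fay: 1; Orla–Tomas: 1; Orla–Bob: 1; Orla–Daria: 1; Orla–Kira: 1; Orla–Quinn: 1; Orla–Halim: 1; Orla–Vikram: 1; Goran–Bob: 1; Goran–Daria: 1; Goran–Kira: 1; Goran–Quinn: 1; Goran–Halim: 1 … (+19 more pairs).
All other pairs contribute 0.
Summing the contributions gives betweenness(Kofi) = 33.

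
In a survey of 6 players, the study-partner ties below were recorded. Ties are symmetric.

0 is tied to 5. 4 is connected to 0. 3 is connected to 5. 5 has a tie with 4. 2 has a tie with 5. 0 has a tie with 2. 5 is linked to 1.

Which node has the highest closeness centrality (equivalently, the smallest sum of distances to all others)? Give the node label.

5

Farness (sum of distances to all others) for each node — 0:7, 1:9, 2:8, 3:9, 4:8, 5:5.
The smallest farness is 5, for 5, so 5 has the highest closeness.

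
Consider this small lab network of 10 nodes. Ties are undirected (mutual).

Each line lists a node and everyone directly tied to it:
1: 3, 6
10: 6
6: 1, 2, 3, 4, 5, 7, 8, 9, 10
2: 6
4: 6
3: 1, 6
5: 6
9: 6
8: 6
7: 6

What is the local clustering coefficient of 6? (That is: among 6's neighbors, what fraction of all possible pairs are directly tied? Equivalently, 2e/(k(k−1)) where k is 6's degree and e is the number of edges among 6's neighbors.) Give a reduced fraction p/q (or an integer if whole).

6's neighbors: 1, 2, 3, 4, 5, 7, 8, 9, and 10 (k = 9).
Possible neighbor pairs: C(9,2) = 36. Edges among them: 1–3 → e = 1.
Clustering(6) = 1/36.

1/36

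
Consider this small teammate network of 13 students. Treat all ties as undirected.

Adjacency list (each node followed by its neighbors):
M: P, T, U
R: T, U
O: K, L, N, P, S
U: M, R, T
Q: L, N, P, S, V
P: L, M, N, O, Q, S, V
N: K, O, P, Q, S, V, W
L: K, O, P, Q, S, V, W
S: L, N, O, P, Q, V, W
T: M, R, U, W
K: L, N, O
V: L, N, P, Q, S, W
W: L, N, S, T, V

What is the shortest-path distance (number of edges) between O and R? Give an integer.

One shortest route is O – L – W – T – R, which uses 4 edges, and at distance 3 from O we only reach {T, U}, which does not include R. So d(O,R) = 4.

4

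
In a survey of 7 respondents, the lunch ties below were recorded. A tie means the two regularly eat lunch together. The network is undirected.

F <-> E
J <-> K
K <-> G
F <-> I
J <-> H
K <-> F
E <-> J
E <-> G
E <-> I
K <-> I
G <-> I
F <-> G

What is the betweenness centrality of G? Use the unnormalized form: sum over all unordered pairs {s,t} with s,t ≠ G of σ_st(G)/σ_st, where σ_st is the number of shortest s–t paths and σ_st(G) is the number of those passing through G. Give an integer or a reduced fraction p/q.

Pairs whose geodesics pass through G — E–K: 1/4.
All other pairs contribute 0.
Summing the contributions gives betweenness(G) = 1/4.

1/4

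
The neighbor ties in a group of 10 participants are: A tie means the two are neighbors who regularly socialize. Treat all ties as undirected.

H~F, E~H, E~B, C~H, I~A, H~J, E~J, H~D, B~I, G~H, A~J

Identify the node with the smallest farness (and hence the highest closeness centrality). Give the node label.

Farness (sum of distances to all others) for each node — A:20, B:20, C:21, D:21, E:15, F:21, G:21, H:13, I:25, J:15.
The smallest farness is 13, for H, so H has the highest closeness.

H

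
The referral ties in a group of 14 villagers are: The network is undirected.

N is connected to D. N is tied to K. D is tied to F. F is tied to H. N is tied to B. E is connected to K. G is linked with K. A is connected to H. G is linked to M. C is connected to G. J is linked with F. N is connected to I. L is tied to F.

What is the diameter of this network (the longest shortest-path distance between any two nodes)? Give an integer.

Eccentricity of each node (its greatest distance to any other): A:7, B:5, C:7, D:4, E:6, F:5, G:6, H:6, I:5, J:6, K:5, L:6, M:7, N:4.
The maximum eccentricity is 7, realized for instance by the pair A–C via A – H – F – D – N – K – G – C. So the diameter is 7.

7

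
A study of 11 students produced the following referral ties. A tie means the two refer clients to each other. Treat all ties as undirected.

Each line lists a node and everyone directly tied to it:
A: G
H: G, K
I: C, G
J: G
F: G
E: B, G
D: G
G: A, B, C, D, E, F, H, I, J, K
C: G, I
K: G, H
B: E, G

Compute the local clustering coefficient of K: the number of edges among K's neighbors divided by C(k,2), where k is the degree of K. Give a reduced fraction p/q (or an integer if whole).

K's neighbors: G and H (k = 2).
Possible neighbor pairs: C(2,2) = 1. Edges among them: G–H → e = 1.
Clustering(K) = 1/1.

1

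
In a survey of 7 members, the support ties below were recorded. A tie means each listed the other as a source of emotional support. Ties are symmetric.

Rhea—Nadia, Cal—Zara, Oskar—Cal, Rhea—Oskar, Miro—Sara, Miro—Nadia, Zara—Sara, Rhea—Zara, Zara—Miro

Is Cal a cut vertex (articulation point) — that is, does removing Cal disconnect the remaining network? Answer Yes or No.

Even without Cal, every remaining node can still reach every other (the residual graph is connected), so Cal is not a cut vertex.

No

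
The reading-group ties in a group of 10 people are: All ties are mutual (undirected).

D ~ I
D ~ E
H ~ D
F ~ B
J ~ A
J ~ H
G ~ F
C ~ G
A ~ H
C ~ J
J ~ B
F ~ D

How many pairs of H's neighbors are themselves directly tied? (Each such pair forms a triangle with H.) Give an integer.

1

H's neighbors: A, D, and J.
Neighbor pairs that are themselves tied: H–A–J. Each forms one triangle with H, for 1 in total.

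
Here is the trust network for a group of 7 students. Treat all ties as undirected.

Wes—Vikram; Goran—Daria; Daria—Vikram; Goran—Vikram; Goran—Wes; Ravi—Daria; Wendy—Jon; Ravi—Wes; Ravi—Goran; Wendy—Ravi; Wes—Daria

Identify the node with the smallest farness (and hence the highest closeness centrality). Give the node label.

Farness (sum of distances to all others) for each node — Daria:9, Goran:9, Jon:16, Ravi:8, Vikram:12, Wendy:11, Wes:9.
The smallest farness is 8, for Ravi, so Ravi has the highest closeness.

Ravi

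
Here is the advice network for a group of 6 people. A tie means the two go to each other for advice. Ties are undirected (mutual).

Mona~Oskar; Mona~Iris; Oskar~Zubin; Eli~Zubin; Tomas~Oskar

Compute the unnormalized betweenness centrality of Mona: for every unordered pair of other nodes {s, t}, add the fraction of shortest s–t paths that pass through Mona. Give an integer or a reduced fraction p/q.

Pairs whose geodesics pass through Mona — Tomas–Iris: 1; Iris–Oskar: 1; Iris–Zubin: 1; Iris–Eli: 1.
All other pairs contribute 0.
Summing the contributions gives betweenness(Mona) = 4.

4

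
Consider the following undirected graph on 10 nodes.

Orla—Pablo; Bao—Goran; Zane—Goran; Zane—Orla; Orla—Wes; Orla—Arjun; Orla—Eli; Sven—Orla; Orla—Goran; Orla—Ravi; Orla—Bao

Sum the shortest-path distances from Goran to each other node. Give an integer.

15

Distances from Goran: Arjun:2, Bao:1, Eli:2, Orla:1, Pablo:2, Ravi:2, Sven:2, Wes:2, Zane:1.
Sum = 2 + 1 + 2 + 1 + 2 + 2 + 2 + 2 + 1 = 15.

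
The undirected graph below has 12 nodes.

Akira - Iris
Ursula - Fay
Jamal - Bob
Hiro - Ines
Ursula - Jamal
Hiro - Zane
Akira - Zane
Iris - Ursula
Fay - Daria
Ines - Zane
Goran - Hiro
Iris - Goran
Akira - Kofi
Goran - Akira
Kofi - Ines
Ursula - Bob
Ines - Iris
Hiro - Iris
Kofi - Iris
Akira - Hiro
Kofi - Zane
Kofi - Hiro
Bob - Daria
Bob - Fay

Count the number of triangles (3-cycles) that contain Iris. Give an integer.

7

Iris's neighbors: Akira, Goran, Hiro, Ines, Kofi, and Ursula.
Neighbor pairs that are themselves tied: Iris–Akira–Goran; Iris–Akira–Hiro; Iris–Akira–Kofi; Iris–Goran–Hiro; Iris–Hiro–Ines; Iris–Hiro–Kofi; Iris–Ines–Kofi. Each forms one triangle with Iris, for 7 in total.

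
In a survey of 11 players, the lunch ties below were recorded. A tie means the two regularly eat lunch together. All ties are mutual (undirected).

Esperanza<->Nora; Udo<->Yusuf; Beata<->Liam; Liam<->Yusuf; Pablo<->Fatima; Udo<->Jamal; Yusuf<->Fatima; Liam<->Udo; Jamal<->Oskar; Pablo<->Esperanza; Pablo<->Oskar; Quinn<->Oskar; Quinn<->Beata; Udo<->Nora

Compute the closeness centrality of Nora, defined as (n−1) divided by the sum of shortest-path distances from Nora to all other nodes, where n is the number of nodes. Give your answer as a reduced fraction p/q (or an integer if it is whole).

Distances from Nora: Beata:3, Esperanza:1, Fatima:3, Jamal:2, Liam:2, Oskar:3, Pablo:2, Quinn:4, Udo:1, Yusuf:2. Sum = 23.
n = 11, so closeness = 10/23.

10/23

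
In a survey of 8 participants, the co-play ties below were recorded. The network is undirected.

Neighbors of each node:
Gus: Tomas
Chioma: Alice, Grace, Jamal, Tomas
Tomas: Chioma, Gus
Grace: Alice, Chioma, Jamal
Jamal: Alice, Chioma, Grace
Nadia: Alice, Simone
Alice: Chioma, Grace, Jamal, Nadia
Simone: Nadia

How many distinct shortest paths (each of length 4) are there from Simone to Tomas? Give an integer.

The shortest distance is 4, and the only length-4 path is Simone–Nadia–Alice–Chioma–Tomas. So there is exactly 1 shortest path.

1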